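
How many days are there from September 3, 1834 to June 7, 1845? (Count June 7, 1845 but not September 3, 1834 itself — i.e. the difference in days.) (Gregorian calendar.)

Sep 3, 1834 → Sep 3, 1835: 365 days.
Sep 3, 1835 → Sep 3, 1836: 366 days (Feb 29, 1836 is in that span).
Sep 3, 1836 → Sep 3, 1837: 365 days.
Sep 3, 1837 → Sep 3, 1838: 365 days.
Sep 3, 1838 → Sep 3, 1839: 365 days.
Sep 3, 1839 → Sep 3, 1840: 366 days (Feb 29, 1840 is in that span).
Sep 3, 1840 → Sep 3, 1841: 365 days.
Sep 3, 1841 → Sep 3, 1842: 365 days.
Sep 3, 1842 → Sep 3, 1843: 365 days.
Sep 3, 1843 → Sep 3, 1844: 366 days (Feb 29, 1844 is in that span).
Sep 3, 1844 → Oct 3, 1844: 30 days (September has 30).
Oct 3, 1844 → Nov 3, 1844: 31 days (October has 31).
Nov 3, 1844 → Dec 3, 1844: 30 days (November has 30).
Dec 3, 1844 → Jan 3, 1845: 31 days (December has 31).
Jan 3, 1845 → Feb 3, 1845: 31 days (January has 31).
Feb 3, 1845 → Mar 3, 1845: 28 days (February has 28).
Mar 3, 1845 → Apr 3, 1845: 31 days (March has 31).
Apr 3, 1845 → May 3, 1845: 30 days (April has 30).
May 3, 1845 → Jun 3, 1845: 31 days (May has 31).
Jun 3, 1845 → Jun 7, 1845: 4 days.
Total: 3930 days.

3930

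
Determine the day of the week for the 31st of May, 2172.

Sunday

Doomsday rule: the anchor day for the 2100s is Sunday. For year 72: 72÷12 = 6 r 0, and 0÷4 = 0, so 6+0+0 = 6.
Sunday + 6 ≡ Saturday — that's 2172's doomsday.
In May the doomsday date is May 9.
May 31 is 22 days after May 9; 22 mod 7 = 1, so Saturday + 1 = Sunday.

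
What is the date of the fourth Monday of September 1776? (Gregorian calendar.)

September 1, 1776 is a Sunday.
The first Monday is therefore September 2 (1 days later).
The fourth Monday is 2 + 3×7 = September 23.

September 23, 1776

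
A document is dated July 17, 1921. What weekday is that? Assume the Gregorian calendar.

Doomsday rule: the anchor day for the 1900s is Wednesday. For year 21: 21÷12 = 1 r 9, and 9÷4 = 2, so 1+9+2 = 12.
Wednesday + 12 ≡ Monday — that's 1921's doomsday.
In July the doomsday date is Jul 11.
Jul 17 is 6 days after Jul 11; 6 mod 7 = 6, so Monday + 6 = Sunday.

Sunday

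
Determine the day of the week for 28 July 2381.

Doomsday rule: the anchor day for the 2300s is Wednesday. For year 81: 81÷12 = 6 r 9, and 9÷4 = 2, so 6+9+2 = 17.
Wednesday + 17 ≡ Saturday — that's 2381's doomsday.
In July the doomsday date is Jul 11.
Jul 28 is 17 days after Jul 11; 17 mod 7 = 3, so Saturday + 3 = Tuesday.

Tuesday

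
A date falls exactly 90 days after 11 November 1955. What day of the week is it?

Thursday

First find the weekday of Nov 11, 1955. Doomsday rule: the anchor day for the 1900s is Wednesday. For year 55: 55÷12 = 4 r 7, and 7÷4 = 1, so 4+7+1 = 12.
Wednesday + 12 ≡ Monday — that's 1955's doomsday.
In November the doomsday date is Nov 7.
Nov 11 is 4 days after Nov 7; 4 mod 7 = 4, so Monday + 4 = Friday.
90 mod 7 = 6, so 90 days after a Friday is Friday + 6 = Thursday.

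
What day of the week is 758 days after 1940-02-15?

Feb 15, 1940 is a Thursday.
758 mod 7 = 2, so 758 days after a Thursday is Thursday + 2 = Saturday.

Saturday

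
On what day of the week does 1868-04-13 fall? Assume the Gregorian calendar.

Monday

January 1, 1868 is a Wednesday.
Jan 1, 1868 → Feb 1, 1868: 31 days (January has 31).
Feb 1, 1868 → Mar 1, 1868: 29 days (February has 29).
Mar 1, 1868 → Apr 1, 1868: 31 days (March has 31).
Apr 1, 1868 → Apr 13, 1868: 12 days.
Total: 103 days.
103 mod 7 = 5, so Wednesday + 5 = Monday.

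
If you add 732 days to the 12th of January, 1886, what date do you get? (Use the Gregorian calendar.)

January 14, 1888

+365 (one year) → Jan 12, 1887 (367 left).
Jan has 31 days: +20 → Feb 1, 1887 (347 left).
Feb has 28 days: +28 → Mar 1, 1887 (319 left).
Mar has 31 days: +31 → Apr 1, 1887 (288 left).
Apr has 30 days: +30 → May 1, 1887 (258 left).
May has 31 days: +31 → Jun 1, 1887 (227 left).
Jun has 30 days: +30 → Jul 1, 1887 (197 left).
Jul has 31 days: +31 → Aug 1, 1887 (166 left).
Aug has 31 days: +31 → Sep 1, 1887 (135 left).
Sep has 30 days: +30 → Oct 1, 1887 (105 left).
Oct has 31 days: +31 → Nov 1, 1887 (74 left).
Nov has 30 days: +30 → Dec 1, 1887 (44 left).
Dec has 31 days: +31 → Jan 1, 1888 (13 left).
+13 → Jan 14, 1888.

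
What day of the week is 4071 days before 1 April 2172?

Saturday

First find the weekday of Apr 1, 2172. Doomsday rule: the anchor day for the 2100s is Sunday. For year 72: 72÷12 = 6 r 0, and 0÷4 = 0, so 6+0+0 = 6.
Sunday + 6 ≡ Saturday — that's 2172's doomsday.
In April the doomsday date is Apr 4.
Apr 1 is 3 days before Apr 4; 3 mod 7 = 3, so Saturday − 3 = Wednesday.
4071 mod 7 = 4, so 4071 days before a Wednesday is Wednesday − 4 = Saturday.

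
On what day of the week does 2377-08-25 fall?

Thursday

Doomsday rule: the anchor day for the 2300s is Wednesday. For year 77: 77÷12 = 6 r 5, and 5÷4 = 1, so 6+5+1 = 12.
Wednesday + 12 ≡ Monday — that's 2377's doomsday.
In August the doomsday date is Aug 8.
Aug 25 is 17 days after Aug 8; 17 mod 7 = 3, so Monday + 3 = Thursday.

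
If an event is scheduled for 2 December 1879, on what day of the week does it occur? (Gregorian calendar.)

Doomsday rule: the anchor day for the 1800s is Friday. For year 79: 79÷12 = 6 r 7, and 7÷4 = 1, so 6+7+1 = 14.
Friday + 14 ≡ Friday — that's 1879's doomsday.
In December the doomsday date is Dec 12.
Dec 2 is 10 days before Dec 12; 10 mod 7 = 3, so Friday − 3 = Tuesday.

Tuesday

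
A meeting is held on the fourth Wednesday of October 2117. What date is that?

October 1, 2117 is a Friday.
The first Wednesday is therefore October 6 (5 days later).
The fourth Wednesday is 6 + 3×7 = October 27.

October 27, 2117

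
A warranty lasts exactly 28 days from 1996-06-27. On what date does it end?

Jun has 30 days: +4 → Jul 1, 1996 (24 left).
+24 → Jul 25, 1996.

July 25, 1996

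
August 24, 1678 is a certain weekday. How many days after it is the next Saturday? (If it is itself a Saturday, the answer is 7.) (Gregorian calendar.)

Aug 24, 1678 is a Wednesday.
From Wednesday to the next Saturday is 3 days.

3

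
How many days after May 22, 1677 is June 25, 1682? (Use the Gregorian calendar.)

May 22, 1677 → May 22, 1678: 365 days.
May 22, 1678 → May 22, 1679: 365 days.
May 22, 1679 → May 22, 1680: 366 days (Feb 29, 1680 is in that span).
May 22, 1680 → May 22, 1681: 365 days.
May 22, 1681 → Jun 22, 1681: 31 days (May has 31).
Jun 22, 1681 → Jul 22, 1681: 30 days (June has 30).
Jul 22, 1681 → Aug 22, 1681: 31 days (July has 31).
Aug 22, 1681 → Sep 22, 1681: 31 days (August has 31).
Sep 22, 1681 → Oct 22, 1681: 30 days (September has 30).
Oct 22, 1681 → Nov 22, 1681: 31 days (October has 31).
Nov 22, 1681 → Dec 22, 1681: 30 days (November has 30).
Dec 22, 1681 → Jan 22, 1682: 31 days (December has 31).
Jan 22, 1682 → Feb 22, 1682: 31 days (January has 31).
Feb 22, 1682 → Mar 22, 1682: 28 days (February has 28).
Mar 22, 1682 → Apr 22, 1682: 31 days (March has 31).
Apr 22, 1682 → May 22, 1682: 30 days (April has 30).
May 22, 1682 → Jun 22, 1682: 31 days (May has 31).
Jun 22, 1682 → Jun 25, 1682: 3 days.
Total: 1860 days.

1860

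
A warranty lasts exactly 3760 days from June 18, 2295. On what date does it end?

October 4, 2305

+366 (one year; includes Feb 29, 2296) → Jun 18, 2296 (3394 left).
+365 (one year) → Jun 18, 2297 (3029 left).
+365 (one year) → Jun 18, 2298 (2664 left).
+365 (one year) → Jun 18, 2299 (2299 left).
+365 (one year) → Jun 18, 2300 (1934 left).
+365 (one year) → Jun 18, 2301 (1569 left).
+365 (one year) → Jun 18, 2302 (1204 left).
+365 (one year) → Jun 18, 2303 (839 left).
+366 (one year; includes Feb 29, 2304) → Jun 18, 2304 (473 left).
+365 (one year) → Jun 18, 2305 (108 left).
Jun has 30 days: +13 → Jul 1, 2305 (95 left).
Jul has 31 days: +31 → Aug 1, 2305 (64 left).
Aug has 31 days: +31 → Sep 1, 2305 (33 left).
Sep has 30 days: +30 → Oct 1, 2305 (3 left).
+3 → Oct 4, 2305.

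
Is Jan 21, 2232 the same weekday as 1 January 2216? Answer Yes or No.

No

From Jan 1, 2216 to Jan 21, 2232 is 5864 days.
5864 mod 7 = 5, so they are different weekdays.
(Jan 1, 2216 is a Monday; Jan 21, 2232 is a Saturday.)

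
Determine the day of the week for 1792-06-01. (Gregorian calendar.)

Doomsday rule: the anchor day for the 1700s is Sunday. For year 92: 92÷12 = 7 r 8, and 8÷4 = 2, so 7+8+2 = 17.
Sunday + 17 ≡ Wednesday — that's 1792's doomsday.
In June the doomsday date is Jun 6.
Jun 1 is 5 days before Jun 6; 5 mod 7 = 5, so Wednesday − 5 = Friday.

Friday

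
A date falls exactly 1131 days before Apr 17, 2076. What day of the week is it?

Apr 17, 2076 is a Friday.
1131 mod 7 = 4, so 1131 days before a Friday is Friday − 4 = Monday.

Monday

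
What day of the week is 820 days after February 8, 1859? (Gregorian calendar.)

First find the weekday of Feb 8, 1859. Doomsday rule: the anchor day for the 1800s is Friday. For year 59: 59÷12 = 4 r 11, and 11÷4 = 2, so 4+11+2 = 17.
Friday + 17 ≡ Monday — that's 1859's doomsday.
In February the doomsday date is Feb 28 (1859 is not a leap year).
Feb 8 is 20 days before Feb 28; 20 mod 7 = 6, so Monday − 6 = Tuesday.
820 mod 7 = 1, so 820 days after a Tuesday is Tuesday + 1 = Wednesday.

Wednesday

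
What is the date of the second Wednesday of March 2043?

March 11, 2043

March 1, 2043 is a Sunday.
The first Wednesday is therefore March 4 (3 days later).
The second Wednesday is 4 + 1×7 = March 11.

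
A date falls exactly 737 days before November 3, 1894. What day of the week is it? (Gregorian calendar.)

Thursday

Nov 3, 1894 is a Saturday.
737 mod 7 = 2, so 737 days before a Saturday is Saturday − 2 = Thursday.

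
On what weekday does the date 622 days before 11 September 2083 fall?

Sunday

First find the weekday of Sep 11, 2083. Doomsday rule: the anchor day for the 2000s is Tuesday. For year 83: 83÷12 = 6 r 11, and 11÷4 = 2, so 6+11+2 = 19.
Tuesday + 19 ≡ Sunday — that's 2083's doomsday.
In September the doomsday date is Sep 5.
Sep 11 is 6 days after Sep 5; 6 mod 7 = 6, so Sunday + 6 = Saturday.
622 mod 7 = 6, so 622 days before a Saturday is Saturday − 6 = Sunday.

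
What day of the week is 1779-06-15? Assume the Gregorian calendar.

Tuesday

Doomsday rule: the anchor day for the 1700s is Sunday. For year 79: 79÷12 = 6 r 7, and 7÷4 = 1, so 6+7+1 = 14.
Sunday + 14 ≡ Sunday — that's 1779's doomsday.
In June the doomsday date is Jun 6.
Jun 15 is 9 days after Jun 6; 9 mod 7 = 2, so Sunday + 2 = Tuesday.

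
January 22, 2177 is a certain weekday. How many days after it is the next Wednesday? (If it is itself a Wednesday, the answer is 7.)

7

Jan 22, 2177 is a Wednesday.
From Wednesday to the next Wednesday is 7 days.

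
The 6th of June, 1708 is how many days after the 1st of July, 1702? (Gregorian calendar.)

2167

Jul 1, 1702 → Jul 1, 1703: 365 days.
Jul 1, 1703 → Jul 1, 1704: 366 days (Feb 29, 1704 is in that span).
Jul 1, 1704 → Jul 1, 1705: 365 days.
Jul 1, 1705 → Jul 1, 1706: 365 days.
Jul 1, 1706 → Jul 1, 1707: 365 days.
Jul 1, 1707 → Aug 1, 1707: 31 days (July has 31).
Aug 1, 1707 → Sep 1, 1707: 31 days (August has 31).
Sep 1, 1707 → Oct 1, 1707: 30 days (September has 30).
Oct 1, 1707 → Nov 1, 1707: 31 days (October has 31).
Nov 1, 1707 → Dec 1, 1707: 30 days (November has 30).
Dec 1, 1707 → Jan 1, 1708: 31 days (December has 31).
Jan 1, 1708 → Feb 1, 1708: 31 days (January has 31).
Feb 1, 1708 → Mar 1, 1708: 29 days (February has 29).
Mar 1, 1708 → Apr 1, 1708: 31 days (March has 31).
Apr 1, 1708 → May 1, 1708: 30 days (April has 30).
May 1, 1708 → Jun 1, 1708: 31 days (May has 31).
Jun 1, 1708 → Jun 6, 1708: 5 days.
Total: 2167 days.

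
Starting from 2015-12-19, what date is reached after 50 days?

February 7, 2016

Dec has 31 days: +13 → Jan 1, 2016 (37 left).
Jan has 31 days: +31 → Feb 1, 2016 (6 left).
+6 → Feb 7, 2016.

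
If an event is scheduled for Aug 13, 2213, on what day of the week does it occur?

Friday

Doomsday rule: the anchor day for the 2200s is Friday. For year 13: 13÷12 = 1 r 1, and 1÷4 = 0, so 1+1+0 = 2.
Friday + 2 ≡ Sunday — that's 2213's doomsday.
In August the doomsday date is Aug 8.
Aug 13 is 5 days after Aug 8; 5 mod 7 = 5, so Sunday + 5 = Friday.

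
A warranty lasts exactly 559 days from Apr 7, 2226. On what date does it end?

+365 (one year) → Apr 7, 2227 (194 left).
Apr has 30 days: +24 → May 1, 2227 (170 left).
May has 31 days: +31 → Jun 1, 2227 (139 left).
Jun has 30 days: +30 → Jul 1, 2227 (109 left).
Jul has 31 days: +31 → Aug 1, 2227 (78 left).
Aug has 31 days: +31 → Sep 1, 2227 (47 left).
Sep has 30 days: +30 → Oct 1, 2227 (17 left).
+17 → Oct 18, 2227.

October 18, 2227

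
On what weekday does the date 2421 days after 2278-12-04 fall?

Tuesday

Dec 4, 2278 is a Wednesday.
2421 mod 7 = 6, so 2421 days after a Wednesday is Wednesday + 6 = Tuesday.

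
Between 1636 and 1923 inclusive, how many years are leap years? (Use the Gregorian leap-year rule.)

Multiples of 4 in [1636,1923]: 72.
Of those, multiples of 100: 3 (not leap unless ÷400).
Multiples of 400: 0.
Leap years = 72 − 3 + 0 = 69.

69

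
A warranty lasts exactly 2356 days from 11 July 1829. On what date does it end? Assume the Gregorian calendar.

+365 (one year) → Jul 11, 1830 (1991 left).
+365 (one year) → Jul 11, 1831 (1626 left).
+366 (one year; includes Feb 29, 1832) → Jul 11, 1832 (1260 left).
+365 (one year) → Jul 11, 1833 (895 left).
+365 (one year) → Jul 11, 1834 (530 left).
+365 (one year) → Jul 11, 1835 (165 left).
Jul has 31 days: +21 → Aug 1, 1835 (144 left).
Aug has 31 days: +31 → Sep 1, 1835 (113 left).
Sep has 30 days: +30 → Oct 1, 1835 (83 left).
Oct has 31 days: +31 → Nov 1, 1835 (52 left).
Nov has 30 days: +30 → Dec 1, 1835 (22 left).
+22 → Dec 23, 1835.

December 23, 1835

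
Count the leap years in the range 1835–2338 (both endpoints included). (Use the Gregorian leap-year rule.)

Multiples of 4 in [1835,2338]: 126.
Of those, multiples of 100: 5 (not leap unless ÷400).
Multiples of 400: 1.
Leap years = 126 − 5 + 1 = 122.

122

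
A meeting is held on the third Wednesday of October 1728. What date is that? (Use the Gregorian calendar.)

October 20, 1728

October 1, 1728 is a Friday.
The first Wednesday is therefore October 6 (5 days later).
The third Wednesday is 6 + 2×7 = October 20.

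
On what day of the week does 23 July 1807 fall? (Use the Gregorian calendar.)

Thursday

Doomsday rule: the anchor day for the 1800s is Friday. For year 07: 7÷12 = 0 r 7, and 7÷4 = 1, so 0+7+1 = 8.
Friday + 8 ≡ Saturday — that's 1807's doomsday.
In July the doomsday date is Jul 11.
Jul 23 is 12 days after Jul 11; 12 mod 7 = 5, so Saturday + 5 = Thursday.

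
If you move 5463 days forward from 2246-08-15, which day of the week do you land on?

Tuesday

First find the weekday of Aug 15, 2246. Doomsday rule: the anchor day for the 2200s is Friday. For year 46: 46÷12 = 3 r 10, and 10÷4 = 2, so 3+10+2 = 15.
Friday + 15 ≡ Saturday — that's 2246's doomsday.
In August the doomsday date is Aug 8.
Aug 15 is 7 days after Aug 8; 7 mod 7 = 0, so Saturday + 0 = Saturday.
5463 mod 7 = 3, so 5463 days after a Saturday is Saturday + 3 = Tuesday.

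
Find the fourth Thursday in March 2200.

March 27, 2200

March 1, 2200 is a Saturday.
The first Thursday is therefore March 6 (5 days later).
The fourth Thursday is 6 + 3×7 = March 27.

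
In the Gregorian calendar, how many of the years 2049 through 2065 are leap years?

Multiples of 4 in [2049,2065]: 4.
Of those, multiples of 100: 0 (not leap unless ÷400).
Multiples of 400: 0.
Leap years = 4 − 0 + 0 = 4.

4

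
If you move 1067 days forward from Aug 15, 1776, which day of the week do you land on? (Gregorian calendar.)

Sunday

Aug 15, 1776 is a Thursday.
1067 mod 7 = 3, so 1067 days after a Thursday is Thursday + 3 = Sunday.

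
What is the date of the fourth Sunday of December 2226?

December 1, 2226 is a Friday.
The first Sunday is therefore December 3 (2 days later).
The fourth Sunday is 3 + 3×7 = December 24.

December 24, 2226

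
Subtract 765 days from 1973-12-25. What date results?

−365 (one year) → Dec 25, 1972 (400 left).
−25 → Nov 30, 1972 (end of Nov, 30 days; 375 left).
−30 → Oct 31, 1972 (end of Oct, 31 days; 345 left).
−31 → Sep 30, 1972 (end of Sep, 30 days; 314 left).
−30 → Aug 31, 1972 (end of Aug, 31 days; 284 left).
−31 → Jul 31, 1972 (end of Jul, 31 days; 253 left).
−31 → Jun 30, 1972 (end of Jun, 30 days; 222 left).
−30 → May 31, 1972 (end of May, 31 days; 192 left).
−31 → Apr 30, 1972 (end of Apr, 30 days; 161 left).
−30 → Mar 31, 1972 (end of Mar, 31 days; 131 left).
−31 → Feb 29, 1972 (end of Feb, 29 days; 100 left).
−29 → Jan 31, 1972 (end of Jan, 31 days; 71 left).
−31 → Dec 31, 1971 (end of Dec, 31 days; 40 left).
−31 → Nov 30, 1971 (end of Nov, 30 days; 9 left).
−9 → Nov 21, 1971.

November 21, 1971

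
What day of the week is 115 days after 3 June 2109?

Thursday

First find the weekday of Jun 3, 2109. Doomsday rule: the anchor day for the 2100s is Sunday. For year 09: 9÷12 = 0 r 9, and 9÷4 = 2, so 0+9+2 = 11.
Sunday + 11 ≡ Thursday — that's 2109's doomsday.
In June the doomsday date is Jun 6.
Jun 3 is 3 days before Jun 6; 3 mod 7 = 3, so Thursday − 3 = Monday.
115 mod 7 = 3, so 115 days after a Monday is Monday + 3 = Thursday.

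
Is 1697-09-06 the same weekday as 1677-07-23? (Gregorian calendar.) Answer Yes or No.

From Jul 23, 1677 to Sep 6, 1697 is 7350 days.
7350 mod 7 = 0, so they are the same weekday.
(Jul 23, 1677 is a Friday; Sep 6, 1697 is a Friday.)

Yes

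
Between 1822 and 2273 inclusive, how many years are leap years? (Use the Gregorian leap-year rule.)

110

Multiples of 4 in [1822,2273]: 113.
Of those, multiples of 100: 4 (not leap unless ÷400).
Multiples of 400: 1.
Leap years = 113 − 4 + 1 = 110.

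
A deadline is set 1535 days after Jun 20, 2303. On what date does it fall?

+366 (one year; includes Feb 29, 2304) → Jun 20, 2304 (1169 left).
+365 (one year) → Jun 20, 2305 (804 left).
+365 (one year) → Jun 20, 2306 (439 left).
+365 (one year) → Jun 20, 2307 (74 left).
Jun has 30 days: +11 → Jul 1, 2307 (63 left).
Jul has 31 days: +31 → Aug 1, 2307 (32 left).
Aug has 31 days: +31 → Sep 1, 2307 (1 left).
+1 → Sep 2, 2307.

September 2, 2307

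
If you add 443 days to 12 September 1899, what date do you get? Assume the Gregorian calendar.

November 29, 1900

+365 (one year) → Sep 12, 1900 (78 left).
Sep has 30 days: +19 → Oct 1, 1900 (59 left).
Oct has 31 days: +31 → Nov 1, 1900 (28 left).
+28 → Nov 29, 1900.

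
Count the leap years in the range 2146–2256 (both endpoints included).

27

Multiples of 4 in [2146,2256]: 28.
Of those, multiples of 100: 1 (not leap unless ÷400).
Multiples of 400: 0.
Leap years = 28 − 1 + 0 = 27.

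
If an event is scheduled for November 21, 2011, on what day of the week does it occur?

January 1, 2011 is a Saturday.
Jan 1, 2011 → Feb 1, 2011: 31 days (January has 31).
Feb 1, 2011 → Mar 1, 2011: 28 days (February has 28).
Mar 1, 2011 → Apr 1, 2011: 31 days (March has 31).
Apr 1, 2011 → May 1, 2011: 30 days (April has 30).
May 1, 2011 → Jun 1, 2011: 31 days (May has 31).
Jun 1, 2011 → Jul 1, 2011: 30 days (June has 30).
Jul 1, 2011 → Aug 1, 2011: 31 days (July has 31).
Aug 1, 2011 → Sep 1, 2011: 31 days (August has 31).
Sep 1, 2011 → Oct 1, 2011: 30 days (September has 30).
Oct 1, 2011 → Nov 1, 2011: 31 days (October has 31).
Nov 1, 2011 → Nov 21, 2011: 20 days.
Total: 324 days.
324 mod 7 = 2, so Saturday + 2 = Monday.

Monday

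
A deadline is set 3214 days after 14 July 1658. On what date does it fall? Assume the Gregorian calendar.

May 2, 1667

+365 (one year) → Jul 14, 1659 (2849 left).
+366 (one year; includes Feb 29, 1660) → Jul 14, 1660 (2483 left).
+365 (one year) → Jul 14, 1661 (2118 left).
+365 (one year) → Jul 14, 1662 (1753 left).
+365 (one year) → Jul 14, 1663 (1388 left).
+366 (one year; includes Feb 29, 1664) → Jul 14, 1664 (1022 left).
+365 (one year) → Jul 14, 1665 (657 left).
+365 (one year) → Jul 14, 1666 (292 left).
Jul has 31 days: +18 → Aug 1, 1666 (274 left).
Aug has 31 days: +31 → Sep 1, 1666 (243 left).
Sep has 30 days: +30 → Oct 1, 1666 (213 left).
Oct has 31 days: +31 → Nov 1, 1666 (182 left).
Nov has 30 days: +30 → Dec 1, 1666 (152 left).
Dec has 31 days: +31 → Jan 1, 1667 (121 left).
Jan has 31 days: +31 → Feb 1, 1667 (90 left).
Feb has 28 days: +28 → Mar 1, 1667 (62 left).
Mar has 31 days: +31 → Apr 1, 1667 (31 left).
Apr has 30 days: +30 → May 1, 1667 (1 left).
+1 → May 2, 1667.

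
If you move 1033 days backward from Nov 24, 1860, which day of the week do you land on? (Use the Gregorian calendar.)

Tuesday

First find the weekday of Nov 24, 1860. Doomsday rule: the anchor day for the 1800s is Friday. For year 60: 60÷12 = 5 r 0, and 0÷4 = 0, so 5+0+0 = 5.
Friday + 5 ≡ Wednesday — that's 1860's doomsday.
In November the doomsday date is Nov 7.
Nov 24 is 17 days after Nov 7; 17 mod 7 = 3, so Wednesday + 3 = Saturday.
1033 mod 7 = 4, so 1033 days before a Saturday is Saturday − 4 = Tuesday.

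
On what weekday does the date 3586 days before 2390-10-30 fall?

Oct 30, 2390 is a Tuesday.
3586 mod 7 = 2, so 3586 days before a Tuesday is Tuesday − 2 = Sunday.

Sunday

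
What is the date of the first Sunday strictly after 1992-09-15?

Sep 15, 1992 is a Tuesday.
From Tuesday to the next Sunday is 5 days.
Sep 15, 1992 + 5 = Sep 20, 1992.

September 20, 1992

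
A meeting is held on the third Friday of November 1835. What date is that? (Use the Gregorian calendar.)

November 20, 1835

November 1, 1835 is a Sunday.
The first Friday is therefore November 6 (5 days later).
The third Friday is 6 + 2×7 = November 20.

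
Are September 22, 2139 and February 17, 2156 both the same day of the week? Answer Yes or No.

From Sep 22, 2139 to Feb 17, 2156 is 5992 days.
5992 mod 7 = 0, so they are the same weekday.
(Sep 22, 2139 is a Tuesday; Feb 17, 2156 is a Tuesday.)

Yes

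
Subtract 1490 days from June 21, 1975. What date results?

May 23, 1971

−365 (one year) → Jun 21, 1974 (1125 left).
−365 (one year) → Jun 21, 1973 (760 left).
−365 (one year) → Jun 21, 1972 (395 left).
−21 → May 31, 1972 (end of May, 31 days; 374 left).
−31 → Apr 30, 1972 (end of Apr, 30 days; 343 left).
−30 → Mar 31, 1972 (end of Mar, 31 days; 313 left).
−31 → Feb 29, 1972 (end of Feb, 29 days; 282 left).
−29 → Jan 31, 1972 (end of Jan, 31 days; 253 left).
−31 → Dec 31, 1971 (end of Dec, 31 days; 222 left).
−31 → Nov 30, 1971 (end of Nov, 30 days; 191 left).
−30 → Oct 31, 1971 (end of Oct, 31 days; 161 left).
−31 → Sep 30, 1971 (end of Sep, 30 days; 130 left).
−30 → Aug 31, 1971 (end of Aug, 31 days; 100 left).
−31 → Jul 31, 1971 (end of Jul, 31 days; 69 left).
−31 → Jun 30, 1971 (end of Jun, 30 days; 38 left).
−30 → May 31, 1971 (end of May, 31 days; 8 left).
−8 → May 23, 1971.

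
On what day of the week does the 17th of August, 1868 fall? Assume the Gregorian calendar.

Doomsday rule: the anchor day for the 1800s is Friday. For year 68: 68÷12 = 5 r 8, and 8÷4 = 2, so 5+8+2 = 15.
Friday + 15 ≡ Saturday — that's 1868's doomsday.
In August the doomsday date is Aug 8.
Aug 17 is 9 days after Aug 8; 9 mod 7 = 2, so Saturday + 2 = Monday.

Monday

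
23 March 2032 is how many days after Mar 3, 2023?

Mar 3, 2023 → Mar 3, 2024: 366 days (Feb 29, 2024 is in that span).
Mar 3, 2024 → Mar 3, 2025: 365 days.
Mar 3, 2025 → Mar 3, 2026: 365 days.
Mar 3, 2026 → Mar 3, 2027: 365 days.
Mar 3, 2027 → Mar 3, 2028: 366 days (Feb 29, 2028 is in that span).
Mar 3, 2028 → Mar 3, 2029: 365 days.
Mar 3, 2029 → Mar 3, 2030: 365 days.
Mar 3, 2030 → Mar 3, 2031: 365 days.
Mar 3, 2031 → Apr 3, 2031: 31 days (March has 31).
Apr 3, 2031 → May 3, 2031: 30 days (April has 30).
May 3, 2031 → Jun 3, 2031: 31 days (May has 31).
Jun 3, 2031 → Jul 3, 2031: 30 days (June has 30).
Jul 3, 2031 → Aug 3, 2031: 31 days (July has 31).
Aug 3, 2031 → Sep 3, 2031: 31 days (August has 31).
Sep 3, 2031 → Oct 3, 2031: 30 days (September has 30).
Oct 3, 2031 → Nov 3, 2031: 31 days (October has 31).
Nov 3, 2031 → Dec 3, 2031: 30 days (November has 30).
Dec 3, 2031 → Jan 3, 2032: 31 days (December has 31).
Jan 3, 2032 → Feb 3, 2032: 31 days (January has 31).
Feb 3, 2032 → Mar 3, 2032: 29 days (February has 29).
Mar 3, 2032 → Mar 23, 2032: 20 days.
Total: 3308 days.

3308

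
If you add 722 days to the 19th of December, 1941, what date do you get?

December 11, 1943

+365 (one year) → Dec 19, 1942 (357 left).
Dec has 31 days: +13 → Jan 1, 1943 (344 left).
Jan has 31 days: +31 → Feb 1, 1943 (313 left).
Feb has 28 days: +28 → Mar 1, 1943 (285 left).
Mar has 31 days: +31 → Apr 1, 1943 (254 left).
Apr has 30 days: +30 → May 1, 1943 (224 left).
May has 31 days: +31 → Jun 1, 1943 (193 left).
Jun has 30 days: +30 → Jul 1, 1943 (163 left).
Jul has 31 days: +31 → Aug 1, 1943 (132 left).
Aug has 31 days: +31 → Sep 1, 1943 (101 left).
Sep has 30 days: +30 → Oct 1, 1943 (71 left).
Oct has 31 days: +31 → Nov 1, 1943 (40 left).
Nov has 30 days: +30 → Dec 1, 1943 (10 left).
+10 → Dec 11, 1943.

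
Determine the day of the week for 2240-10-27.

Doomsday rule: the anchor day for the 2200s is Friday. For year 40: 40÷12 = 3 r 4, and 4÷4 = 1, so 3+4+1 = 8.
Friday + 8 ≡ Saturday — that's 2240's doomsday.
In October the doomsday date is Oct 10.
Oct 27 is 17 days after Oct 10; 17 mod 7 = 3, so Saturday + 3 = Tuesday.

Tuesday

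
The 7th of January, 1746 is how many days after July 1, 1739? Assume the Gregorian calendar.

Jul 1, 1739 → Jul 1, 1740: 366 days (Feb 29, 1740 is in that span).
Jul 1, 1740 → Jul 1, 1741: 365 days.
Jul 1, 1741 → Jul 1, 1742: 365 days.
Jul 1, 1742 → Jul 1, 1743: 365 days.
Jul 1, 1743 → Jul 1, 1744: 366 days (Feb 29, 1744 is in that span).
Jul 1, 1744 → Jul 1, 1745: 365 days.
Jul 1, 1745 → Aug 1, 1745: 31 days (July has 31).
Aug 1, 1745 → Sep 1, 1745: 31 days (August has 31).
Sep 1, 1745 → Oct 1, 1745: 30 days (September has 30).
Oct 1, 1745 → Nov 1, 1745: 31 days (October has 31).
Nov 1, 1745 → Dec 1, 1745: 30 days (November has 30).
Dec 1, 1745 → Jan 1, 1746: 31 days (December has 31).
Jan 1, 1746 → Jan 7, 1746: 6 days.
Total: 2382 days.

2382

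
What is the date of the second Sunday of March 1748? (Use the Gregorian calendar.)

March 10, 1748

March 1, 1748 is a Friday.
The first Sunday is therefore March 3 (2 days later).
The second Sunday is 3 + 1×7 = March 10.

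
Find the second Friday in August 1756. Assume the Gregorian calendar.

August 13, 1756

August 1, 1756 is a Sunday.
The first Friday is therefore August 6 (5 days later).
The second Friday is 6 + 1×7 = August 13.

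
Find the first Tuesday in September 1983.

September 6, 1983

September 1, 1983 is a Thursday.
The first Tuesday is therefore September 6 (5 days later).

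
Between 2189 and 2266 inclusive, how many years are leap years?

Multiples of 4 in [2189,2266]: 19.
Of those, multiples of 100: 1 (not leap unless ÷400).
Multiples of 400: 0.
Leap years = 19 − 1 + 0 = 18.

18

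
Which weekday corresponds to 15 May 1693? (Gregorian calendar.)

Friday

Doomsday rule: the anchor day for the 1600s is Tuesday. For year 93: 93÷12 = 7 r 9, and 9÷4 = 2, so 7+9+2 = 18.
Tuesday + 18 ≡ Saturday — that's 1693's doomsday.
In May the doomsday date is May 9.
May 15 is 6 days after May 9; 6 mod 7 = 6, so Saturday + 6 = Friday.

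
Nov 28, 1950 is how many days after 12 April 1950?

230

Apr 12, 1950 → May 12, 1950: 30 days (April has 30).
May 12, 1950 → Jun 12, 1950: 31 days (May has 31).
Jun 12, 1950 → Jul 12, 1950: 30 days (June has 30).
Jul 12, 1950 → Aug 12, 1950: 31 days (July has 31).
Aug 12, 1950 → Sep 12, 1950: 31 days (August has 31).
Sep 12, 1950 → Oct 12, 1950: 30 days (September has 30).
Oct 12, 1950 → Nov 12, 1950: 31 days (October has 31).
Nov 12, 1950 → Nov 28, 1950: 16 days.
Total: 230 days.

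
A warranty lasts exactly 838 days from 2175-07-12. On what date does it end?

+366 (one year; includes Feb 29, 2176) → Jul 12, 2176 (472 left).
+365 (one year) → Jul 12, 2177 (107 left).
Jul has 31 days: +20 → Aug 1, 2177 (87 left).
Aug has 31 days: +31 → Sep 1, 2177 (56 left).
Sep has 30 days: +30 → Oct 1, 2177 (26 left).
+26 → Oct 27, 2177.

October 27, 2177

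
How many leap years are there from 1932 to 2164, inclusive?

Multiples of 4 in [1932,2164]: 59.
Of those, multiples of 100: 2 (not leap unless ÷400).
Multiples of 400: 1.
Leap years = 59 − 2 + 1 = 58.

58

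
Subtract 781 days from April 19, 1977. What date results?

February 28, 1975

−365 (one year) → Apr 19, 1976 (416 left).
−366 (one year; includes Feb 29, 1976) → Apr 19, 1975 (50 left).
−19 → Mar 31, 1975 (end of Mar, 31 days; 31 left).
−31 → Feb 28, 1975 (end of Feb, 28 days; 0 left).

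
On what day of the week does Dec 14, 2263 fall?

Monday

Doomsday rule: the anchor day for the 2200s is Friday. For year 63: 63÷12 = 5 r 3, and 3÷4 = 0, so 5+3+0 = 8.
Friday + 8 ≡ Saturday — that's 2263's doomsday.
In December the doomsday date is Dec 12.
Dec 14 is 2 days after Dec 12; 2 mod 7 = 2, so Saturday + 2 = Monday.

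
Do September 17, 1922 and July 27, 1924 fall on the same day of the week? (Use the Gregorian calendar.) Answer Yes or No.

Yes

From Sep 17, 1922 to Jul 27, 1924 is 679 days.
679 mod 7 = 0, so they are the same weekday.
(Sep 17, 1922 is a Sunday; Jul 27, 1924 is a Sunday.)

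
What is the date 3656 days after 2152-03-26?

March 30, 2162

+365 (one year) → Mar 26, 2153 (3291 left).
+365 (one year) → Mar 26, 2154 (2926 left).
+365 (one year) → Mar 26, 2155 (2561 left).
+366 (one year; includes Feb 29, 2156) → Mar 26, 2156 (2195 left).
+365 (one year) → Mar 26, 2157 (1830 left).
+365 (one year) → Mar 26, 2158 (1465 left).
+365 (one year) → Mar 26, 2159 (1100 left).
+366 (one year; includes Feb 29, 2160) → Mar 26, 2160 (734 left).
+365 (one year) → Mar 26, 2161 (369 left).
Mar has 31 days: +6 → Apr 1, 2161 (363 left).
Apr has 30 days: +30 → May 1, 2161 (333 left).
May has 31 days: +31 → Jun 1, 2161 (302 left).
Jun has 30 days: +30 → Jul 1, 2161 (272 left).
Jul has 31 days: +31 → Aug 1, 2161 (241 left).
Aug has 31 days: +31 → Sep 1, 2161 (210 left).
Sep has 30 days: +30 → Oct 1, 2161 (180 left).
Oct has 31 days: +31 → Nov 1, 2161 (149 left).
Nov has 30 days: +30 → Dec 1, 2161 (119 left).
Dec has 31 days: +31 → Jan 1, 2162 (88 left).
Jan has 31 days: +31 → Feb 1, 2162 (57 left).
Feb has 28 days: +28 → Mar 1, 2162 (29 left).
+29 → Mar 30, 2162.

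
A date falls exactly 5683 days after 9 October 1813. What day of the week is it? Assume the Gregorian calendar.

Oct 9, 1813 is a Saturday.
5683 mod 7 = 6, so 5683 days after a Saturday is Saturday + 6 = Friday.

Friday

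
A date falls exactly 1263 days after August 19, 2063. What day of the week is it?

Aug 19, 2063 is a Sunday.
1263 mod 7 = 3, so 1263 days after a Sunday is Sunday + 3 = Wednesday.

Wednesday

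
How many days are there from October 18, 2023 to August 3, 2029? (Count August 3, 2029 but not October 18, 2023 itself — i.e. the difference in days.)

Oct 18, 2023 → Oct 18, 2024: 366 days (Feb 29, 2024 is in that span).
Oct 18, 2024 → Oct 18, 2025: 365 days.
Oct 18, 2025 → Oct 18, 2026: 365 days.
Oct 18, 2026 → Oct 18, 2027: 365 days.
Oct 18, 2027 → Oct 18, 2028: 366 days (Feb 29, 2028 is in that span).
Oct 18, 2028 → Nov 18, 2028: 31 days (October has 31).
Nov 18, 2028 → Dec 18, 2028: 30 days (November has 30).
Dec 18, 2028 → Jan 18, 2029: 31 days (December has 31).
Jan 18, 2029 → Feb 18, 2029: 31 days (January has 31).
Feb 18, 2029 → Mar 18, 2029: 28 days (February has 28).
Mar 18, 2029 → Apr 18, 2029: 31 days (March has 31).
Apr 18, 2029 → May 18, 2029: 30 days (April has 30).
May 18, 2029 → Jun 18, 2029: 31 days (May has 31).
Jun 18, 2029 → Jul 18, 2029: 30 days (June has 30).
Jul 18, 2029 → Aug 3, 2029: 16 days.
Total: 2116 days.

2116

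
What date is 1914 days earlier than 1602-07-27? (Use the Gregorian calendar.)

−365 (one year) → Jul 27, 1601 (1549 left).
−365 (one year) → Jul 27, 1600 (1184 left).
−366 (one year; includes Feb 29, 1600) → Jul 27, 1599 (818 left).
−365 (one year) → Jul 27, 1598 (453 left).
−365 (one year) → Jul 27, 1597 (88 left).
−27 → Jun 30, 1597 (end of Jun, 30 days; 61 left).
−30 → May 31, 1597 (end of May, 31 days; 31 left).
−31 → Apr 30, 1597 (end of Apr, 30 days; 0 left).

April 30, 1597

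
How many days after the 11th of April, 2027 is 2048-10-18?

Apr 11, 2027 → Apr 11, 2028: 366 days (Feb 29, 2028 is in that span).
Apr 11, 2028 → Apr 11, 2029: 365 days.
Apr 11, 2029 → Apr 11, 2030: 365 days.
Apr 11, 2030 → Apr 11, 2031: 365 days.
Apr 11, 2031 → Apr 11, 2032: 366 days (Feb 29, 2032 is in that span).
Apr 11, 2032 → Apr 11, 2033: 365 days.
Apr 11, 2033 → Apr 11, 2034: 365 days.
Apr 11, 2034 → Apr 11, 2035: 365 days.
Apr 11, 2035 → Apr 11, 2036: 366 days (Feb 29, 2036 is in that span).
Apr 11, 2036 → Apr 11, 2037: 365 days.
Apr 11, 2037 → Apr 11, 2038: 365 days.
Apr 11, 2038 → Apr 11, 2039: 365 days.
Apr 11, 2039 → Apr 11, 2040: 366 days (Feb 29, 2040 is in that span).
Apr 11, 2040 → Apr 11, 2041: 365 days.
Apr 11, 2041 → Apr 11, 2042: 365 days.
Apr 11, 2042 → Apr 11, 2043: 365 days.
Apr 11, 2043 → Apr 11, 2044: 366 days (Feb 29, 2044 is in that span).
Apr 11, 2044 → Apr 11, 2045: 365 days.
Apr 11, 2045 → Apr 11, 2046: 365 days.
Apr 11, 2046 → Apr 11, 2047: 365 days.
Apr 11, 2047 → Apr 11, 2048: 366 days (Feb 29, 2048 is in that span).
Apr 11, 2048 → May 11, 2048: 30 days (April has 30).
May 11, 2048 → Jun 11, 2048: 31 days (May has 31).
Jun 11, 2048 → Jul 11, 2048: 30 days (June has 30).
Jul 11, 2048 → Aug 11, 2048: 31 days (July has 31).
Aug 11, 2048 → Sep 11, 2048: 31 days (August has 31).
Sep 11, 2048 → Oct 11, 2048: 30 days (September has 30).
Oct 11, 2048 → Oct 18, 2048: 7 days.
Total: 7861 days.

7861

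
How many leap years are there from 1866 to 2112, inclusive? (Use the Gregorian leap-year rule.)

60

Multiples of 4 in [1866,2112]: 62.
Of those, multiples of 100: 3 (not leap unless ÷400).
Multiples of 400: 1.
Leap years = 62 − 3 + 1 = 60.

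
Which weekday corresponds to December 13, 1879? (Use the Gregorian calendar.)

Doomsday rule: the anchor day for the 1800s is Friday. For year 79: 79÷12 = 6 r 7, and 7÷4 = 1, so 6+7+1 = 14.
Friday + 14 ≡ Friday — that's 1879's doomsday.
In December the doomsday date is Dec 12.
Dec 13 is 1 day after Dec 12; 1 mod 7 = 1, so Friday + 1 = Saturday.

Saturday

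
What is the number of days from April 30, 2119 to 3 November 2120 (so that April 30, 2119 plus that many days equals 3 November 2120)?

553

Apr 30, 2119 → Apr 30, 2120: 366 days (Feb 29, 2120 is in that span).
Apr 30, 2120 → May 30, 2120: 30 days (April has 30).
May 30, 2120 → Jun 30, 2120: 31 days (May has 31).
Jun 30, 2120 → Jul 30, 2120: 30 days (June has 30).
Jul 30, 2120 → Aug 30, 2120: 31 days (July has 31).
Aug 30, 2120 → Sep 30, 2120: 31 days (August has 31).
Sep 30, 2120 → Oct 30, 2120: 30 days (September has 30).
Oct 30, 2120 → Nov 3, 2120: 4 days.
Total: 553 days.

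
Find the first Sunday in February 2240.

February 2, 2240

February 1, 2240 is a Saturday.
The first Sunday is therefore February 2 (1 days later).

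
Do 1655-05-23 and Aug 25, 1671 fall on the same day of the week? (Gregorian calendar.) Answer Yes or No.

No

From May 23, 1655 to Aug 25, 1671 is 5938 days.
5938 mod 7 = 2, so they are different weekdays.
(May 23, 1655 is a Sunday; Aug 25, 1671 is a Tuesday.)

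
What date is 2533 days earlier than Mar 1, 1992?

−366 (one year; includes Feb 29, 1992) → Mar 1, 1991 (2167 left).
−365 (one year) → Mar 1, 1990 (1802 left).
−365 (one year) → Mar 1, 1989 (1437 left).
−365 (one year) → Mar 1, 1988 (1072 left).
−366 (one year; includes Feb 29, 1988) → Mar 1, 1987 (706 left).
−365 (one year) → Mar 1, 1986 (341 left).
−1 → Feb 28, 1986 (end of Feb, 28 days; 340 left).
−28 → Jan 31, 1986 (end of Jan, 31 days; 312 left).
−31 → Dec 31, 1985 (end of Dec, 31 days; 281 left).
−31 → Nov 30, 1985 (end of Nov, 30 days; 250 left).
−30 → Oct 31, 1985 (end of Oct, 31 days; 220 left).
−31 → Sep 30, 1985 (end of Sep, 30 days; 189 left).
−30 → Aug 31, 1985 (end of Aug, 31 days; 159 left).
−31 → Jul 31, 1985 (end of Jul, 31 days; 128 left).
−31 → Jun 30, 1985 (end of Jun, 30 days; 97 left).
−30 → May 31, 1985 (end of May, 31 days; 67 left).
−31 → Apr 30, 1985 (end of Apr, 30 days; 36 left).
−30 → Mar 31, 1985 (end of Mar, 31 days; 6 left).
−6 → Mar 25, 1985.

March 25, 1985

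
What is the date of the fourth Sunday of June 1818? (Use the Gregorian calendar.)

June 28, 1818

June 1, 1818 is a Monday.
The first Sunday is therefore June 7 (6 days later).
The fourth Sunday is 7 + 3×7 = June 28.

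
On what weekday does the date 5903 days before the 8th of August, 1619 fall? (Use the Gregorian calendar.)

First find the weekday of Aug 8, 1619. Doomsday rule: the anchor day for the 1600s is Tuesday. For year 19: 19÷12 = 1 r 7, and 7÷4 = 1, so 1+7+1 = 9.
Tuesday + 9 ≡ Thursday — that's 1619's doomsday.
In August the doomsday date is Aug 8.
Aug 8 is the doomsday itself: Thursday.
5903 mod 7 = 2, so 5903 days before a Thursday is Thursday − 2 = Tuesday.

Tuesday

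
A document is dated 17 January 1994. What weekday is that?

January 1, 1994 is a Saturday.
Jan 1, 1994 → Jan 17, 1994: 16 days.
Total: 16 days.
16 mod 7 = 2, so Saturday + 2 = Monday.

Monday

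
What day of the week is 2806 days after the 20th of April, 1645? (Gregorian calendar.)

Apr 20, 1645 is a Thursday.
2806 mod 7 = 6, so 2806 days after a Thursday is Thursday + 6 = Wednesday.

Wednesday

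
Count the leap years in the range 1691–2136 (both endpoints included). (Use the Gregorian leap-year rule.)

Multiples of 4 in [1691,2136]: 112.
Of those, multiples of 100: 5 (not leap unless ÷400).
Multiples of 400: 1.
Leap years = 112 − 5 + 1 = 108.

108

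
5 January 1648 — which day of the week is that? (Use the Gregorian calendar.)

Doomsday rule: the anchor day for the 1600s is Tuesday. For year 48: 48÷12 = 4 r 0, and 0÷4 = 0, so 4+0+0 = 4.
Tuesday + 4 ≡ Saturday — that's 1648's doomsday.
In January the doomsday date is Jan 4 (1648 is a leap year (divisible by 4)).
Jan 5 is 1 day after Jan 4; 1 mod 7 = 1, so Saturday + 1 = Sunday.

Sunday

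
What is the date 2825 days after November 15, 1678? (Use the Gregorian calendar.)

August 10, 1686

+365 (one year) → Nov 15, 1679 (2460 left).
+366 (one year; includes Feb 29, 1680) → Nov 15, 1680 (2094 left).
+365 (one year) → Nov 15, 1681 (1729 left).
+365 (one year) → Nov 15, 1682 (1364 left).
+365 (one year) → Nov 15, 1683 (999 left).
+366 (one year; includes Feb 29, 1684) → Nov 15, 1684 (633 left).
+365 (one year) → Nov 15, 1685 (268 left).
Nov has 30 days: +16 → Dec 1, 1685 (252 left).
Dec has 31 days: +31 → Jan 1, 1686 (221 left).
Jan has 31 days: +31 → Feb 1, 1686 (190 left).
Feb has 28 days: +28 → Mar 1, 1686 (162 left).
Mar has 31 days: +31 → Apr 1, 1686 (131 left).
Apr has 30 days: +30 → May 1, 1686 (101 left).
May has 31 days: +31 → Jun 1, 1686 (70 left).
Jun has 30 days: +30 → Jul 1, 1686 (40 left).
Jul has 31 days: +31 → Aug 1, 1686 (9 left).
+9 → Aug 10, 1686.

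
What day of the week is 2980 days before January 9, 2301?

Jan 9, 2301 is a Wednesday.
2980 mod 7 = 5, so 2980 days before a Wednesday is Wednesday − 5 = Friday.

Friday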